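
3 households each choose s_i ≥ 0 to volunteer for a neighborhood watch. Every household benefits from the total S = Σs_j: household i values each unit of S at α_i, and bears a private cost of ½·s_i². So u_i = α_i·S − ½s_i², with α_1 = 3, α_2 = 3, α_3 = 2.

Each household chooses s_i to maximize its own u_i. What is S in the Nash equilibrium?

Household i's FOC: ∂u_i/∂s_i = α_i − s_i = 0, so s_i* = α_i.
NE contributions = (3, 3, 2); S = 8.

8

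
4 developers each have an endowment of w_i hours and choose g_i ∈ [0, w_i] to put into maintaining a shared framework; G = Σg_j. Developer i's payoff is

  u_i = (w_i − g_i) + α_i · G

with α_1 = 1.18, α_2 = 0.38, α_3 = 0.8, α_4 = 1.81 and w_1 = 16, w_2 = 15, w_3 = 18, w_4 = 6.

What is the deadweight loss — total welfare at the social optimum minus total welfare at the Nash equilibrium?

104.61

∂u_i/∂g_i = α_i − 1, so developer i contributes w_i if α_i > 1, else 0.
α_i > 1 for i ∈ {1, 4}; NE contributions (16, 0, 0, 6), G = 22.
W^NE = Σw_i − G^NE + (Σα_i)·G^NE = 55 + 3.17·22 = 124.74.
Planner: ∂(Σu_j)/∂g_i = Σα_j − 1 = 3.17 > 0, so everyone contributes w_i; G^SO = 55, W^SO = 55 + 3.17·55 = 229.35.
Deadweight loss = 104.61.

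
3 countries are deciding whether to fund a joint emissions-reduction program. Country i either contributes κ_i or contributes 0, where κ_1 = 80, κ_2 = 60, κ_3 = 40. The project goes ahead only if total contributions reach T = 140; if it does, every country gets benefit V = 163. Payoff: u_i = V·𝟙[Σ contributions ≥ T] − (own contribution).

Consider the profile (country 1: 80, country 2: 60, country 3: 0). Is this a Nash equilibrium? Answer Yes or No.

Yes

Total = 140 ≥ 140: provided.
Country 1 (pledges 80, payoff 83): dropping to 0 → total 60, payoff 0. No gain.
Country 2 (pledges 60, payoff 103): dropping to 0 → total 80, payoff 0. No gain.
Country 3 (pledges 0, payoff 163): pledging 40 → total 180, payoff 123. No gain.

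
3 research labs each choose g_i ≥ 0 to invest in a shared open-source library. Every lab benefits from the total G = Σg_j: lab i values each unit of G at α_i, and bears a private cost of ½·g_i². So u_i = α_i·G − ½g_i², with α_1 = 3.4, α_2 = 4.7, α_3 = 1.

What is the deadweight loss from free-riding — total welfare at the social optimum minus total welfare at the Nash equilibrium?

Lab i's FOC: ∂u_i/∂g_i = α_i − g_i = 0, so g_i* = α_i.
NE contributions = (3.4, 4.7, 1); G = 9.1.
W^NE = (Σα)·G − ½Σα_i² = 9.1² − ½·34.65 = 65.485.
Planner sets g_i = Σα_j = 9.1 for every i, so G^SO = 3·9.1 = 27.3.
W^SO = (Σα)·G^SO − ½·3·(Σα)² = (3/2)·9.1² = 124.215.
Deadweight loss = W^SO − W^NE = 58.73.

58.73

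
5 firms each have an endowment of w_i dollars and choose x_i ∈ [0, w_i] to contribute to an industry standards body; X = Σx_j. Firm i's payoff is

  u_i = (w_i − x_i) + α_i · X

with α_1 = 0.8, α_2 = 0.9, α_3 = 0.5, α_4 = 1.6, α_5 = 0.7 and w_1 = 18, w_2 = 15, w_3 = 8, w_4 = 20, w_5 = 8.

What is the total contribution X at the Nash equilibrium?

20

∂u_i/∂x_i = α_i − 1, so firm i contributes w_i if α_i > 1, else 0.
α_i > 1 for i ∈ {4}; NE contributions (0, 0, 0, 20, 0), X = 20.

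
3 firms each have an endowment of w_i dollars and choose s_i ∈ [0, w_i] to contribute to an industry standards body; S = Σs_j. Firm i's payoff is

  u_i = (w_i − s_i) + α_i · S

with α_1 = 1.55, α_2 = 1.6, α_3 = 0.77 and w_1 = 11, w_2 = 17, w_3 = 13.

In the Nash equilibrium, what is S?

28

∂u_i/∂s_i = α_i − 1, so firm i contributes w_i if α_i > 1, else 0.
α_i > 1 for i ∈ {1, 2}; NE contributions (11, 17, 0), S = 28.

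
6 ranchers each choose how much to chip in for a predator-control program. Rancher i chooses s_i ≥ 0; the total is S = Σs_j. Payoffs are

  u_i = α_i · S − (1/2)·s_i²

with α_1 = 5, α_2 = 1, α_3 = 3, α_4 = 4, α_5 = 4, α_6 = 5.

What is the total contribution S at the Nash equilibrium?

Rancher i's FOC: ∂u_i/∂s_i = α_i − s_i = 0, so s_i* = α_i.
NE contributions = (5, 1, 3, 4, 4, 5); S = 22.

22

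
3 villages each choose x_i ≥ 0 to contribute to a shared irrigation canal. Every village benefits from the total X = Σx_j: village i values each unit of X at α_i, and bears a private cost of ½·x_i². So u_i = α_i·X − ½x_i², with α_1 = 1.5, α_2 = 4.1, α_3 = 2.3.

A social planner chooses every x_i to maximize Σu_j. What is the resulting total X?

Planner FOC: ∂(Σu_j)/∂x_i = (Σα_j) − x_i = 0, so x_i^SO = Σα_j = 7.9 for every i; X^SO = 23.7.

23.7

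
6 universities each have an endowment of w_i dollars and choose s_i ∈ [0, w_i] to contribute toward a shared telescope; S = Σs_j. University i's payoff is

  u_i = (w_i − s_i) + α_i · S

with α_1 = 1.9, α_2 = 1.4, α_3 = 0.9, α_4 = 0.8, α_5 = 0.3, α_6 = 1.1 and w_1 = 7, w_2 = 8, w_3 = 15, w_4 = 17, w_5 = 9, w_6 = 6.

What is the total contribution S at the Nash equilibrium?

∂u_i/∂s_i = α_i − 1, so university i contributes w_i if α_i > 1, else 0.
α_i > 1 for i ∈ {1, 2, 6}; NE contributions (7, 8, 0, 0, 0, 6), S = 21.

21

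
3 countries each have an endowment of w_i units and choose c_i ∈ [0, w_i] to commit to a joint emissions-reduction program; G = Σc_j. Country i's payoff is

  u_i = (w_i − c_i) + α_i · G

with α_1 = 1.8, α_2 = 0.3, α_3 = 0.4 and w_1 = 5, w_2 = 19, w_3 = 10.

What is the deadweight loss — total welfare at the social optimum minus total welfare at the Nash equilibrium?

43.5

∂u_i/∂c_i = α_i − 1, so country i contributes w_i if α_i > 1, else 0.
α_i > 1 for i ∈ {1}; NE contributions (5, 0, 0), G = 5.
W^NE = Σw_i − G^NE + (Σα_i)·G^NE = 34 + 1.5·5 = 41.5.
Planner: ∂(Σu_j)/∂c_i = Σα_j − 1 = 1.5 > 0, so everyone contributes w_i; G^SO = 34, W^SO = 34 + 1.5·34 = 85.
Deadweight loss = 43.5.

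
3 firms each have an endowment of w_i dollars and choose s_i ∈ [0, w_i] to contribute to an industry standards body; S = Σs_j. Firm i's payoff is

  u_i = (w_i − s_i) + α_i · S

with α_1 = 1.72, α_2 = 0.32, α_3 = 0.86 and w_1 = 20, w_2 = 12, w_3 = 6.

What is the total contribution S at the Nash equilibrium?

∂u_i/∂s_i = α_i − 1, so firm i contributes w_i if α_i > 1, else 0.
α_i > 1 for i ∈ {1}; NE contributions (20, 0, 0), S = 20.

20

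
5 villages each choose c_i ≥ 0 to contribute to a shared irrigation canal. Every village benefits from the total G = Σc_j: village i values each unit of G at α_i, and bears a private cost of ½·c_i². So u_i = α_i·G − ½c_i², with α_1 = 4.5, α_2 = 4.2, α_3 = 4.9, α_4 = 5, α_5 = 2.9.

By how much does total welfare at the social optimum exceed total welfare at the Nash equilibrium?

Village i's FOC: ∂u_i/∂c_i = α_i − c_i = 0, so c_i* = α_i.
NE contributions = (4.5, 4.2, 4.9, 5, 2.9); G = 21.5.
W^NE = (Σα)·G − ½Σα_i² = 21.5² − ½·95.31 = 414.595.
Planner sets c_i = Σα_j = 21.5 for every i, so G^SO = 5·21.5 = 107.5.
W^SO = (Σα)·G^SO − ½·5·(Σα)² = (5/2)·21.5² = 1155.625.
Deadweight loss = W^SO − W^NE = 741.03.

741.03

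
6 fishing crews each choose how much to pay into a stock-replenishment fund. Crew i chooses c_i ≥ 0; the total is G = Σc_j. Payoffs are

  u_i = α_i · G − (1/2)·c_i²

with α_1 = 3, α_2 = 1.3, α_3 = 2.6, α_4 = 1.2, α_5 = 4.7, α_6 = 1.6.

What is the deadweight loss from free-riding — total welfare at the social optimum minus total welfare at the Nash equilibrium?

436.49

Crew i's FOC: ∂u_i/∂c_i = α_i − c_i = 0, so c_i* = α_i.
NE contributions = (3, 1.3, 2.6, 1.2, 4.7, 1.6); G = 14.4.
W^NE = (Σα)·G − ½Σα_i² = 14.4² − ½·43.54 = 185.59.
Planner sets c_i = Σα_j = 14.4 for every i, so G^SO = 6·14.4 = 86.4.
W^SO = (Σα)·G^SO − ½·6·(Σα)² = (6/2)·14.4² = 622.08.
Deadweight loss = W^SO − W^NE = 436.49.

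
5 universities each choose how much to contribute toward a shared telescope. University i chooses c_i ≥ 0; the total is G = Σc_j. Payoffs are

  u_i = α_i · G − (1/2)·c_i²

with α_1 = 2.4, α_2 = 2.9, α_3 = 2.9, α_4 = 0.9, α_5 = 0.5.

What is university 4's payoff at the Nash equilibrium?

University i's FOC: ∂u_i/∂c_i = α_i − c_i = 0, so c_i* = α_i.
NE contributions = (2.4, 2.9, 2.9, 0.9, 0.5); G = 9.6.
u_4 = α_4·G − ½·(c_4)² = 0.9·9.6 − ½·0.9² = 8.235.

8.235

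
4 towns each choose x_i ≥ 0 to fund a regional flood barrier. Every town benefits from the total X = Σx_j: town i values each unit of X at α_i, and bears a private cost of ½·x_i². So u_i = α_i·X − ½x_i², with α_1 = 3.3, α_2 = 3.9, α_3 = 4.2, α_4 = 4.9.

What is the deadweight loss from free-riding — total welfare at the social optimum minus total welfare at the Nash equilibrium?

Town i's FOC: ∂u_i/∂x_i = α_i − x_i = 0, so x_i* = α_i.
NE contributions = (3.3, 3.9, 4.2, 4.9); X = 16.3.
W^NE = (Σα)·X − ½Σα_i² = 16.3² − ½·67.75 = 231.815.
Planner sets x_i = Σα_j = 16.3 for every i, so X^SO = 4·16.3 = 65.2.
W^SO = (Σα)·X^SO − ½·4·(Σα)² = (4/2)·16.3² = 531.38.
Deadweight loss = W^SO − W^NE = 299.565.

299.565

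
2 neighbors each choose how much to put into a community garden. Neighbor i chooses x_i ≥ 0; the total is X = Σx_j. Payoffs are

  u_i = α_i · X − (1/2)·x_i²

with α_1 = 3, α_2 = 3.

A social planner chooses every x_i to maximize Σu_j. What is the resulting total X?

12

Planner FOC: ∂(Σu_j)/∂x_i = (Σα_j) − x_i = 0, so x_i^SO = Σα_j = 6 for every i; X^SO = 12.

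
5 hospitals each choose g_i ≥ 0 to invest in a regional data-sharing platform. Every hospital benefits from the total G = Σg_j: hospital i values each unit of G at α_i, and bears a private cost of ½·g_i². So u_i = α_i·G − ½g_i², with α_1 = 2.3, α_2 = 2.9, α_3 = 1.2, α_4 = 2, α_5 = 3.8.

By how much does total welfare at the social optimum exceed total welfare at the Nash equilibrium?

240.05

Hospital i's FOC: ∂u_i/∂g_i = α_i − g_i = 0, so g_i* = α_i.
NE contributions = (2.3, 2.9, 1.2, 2, 3.8); G = 12.2.
W^NE = (Σα)·G − ½Σα_i² = 12.2² − ½·33.58 = 132.05.
Planner sets g_i = Σα_j = 12.2 for every i, so G^SO = 5·12.2 = 61.
W^SO = (Σα)·G^SO − ½·5·(Σα)² = (5/2)·12.2² = 372.1.
Deadweight loss = W^SO − W^NE = 240.05.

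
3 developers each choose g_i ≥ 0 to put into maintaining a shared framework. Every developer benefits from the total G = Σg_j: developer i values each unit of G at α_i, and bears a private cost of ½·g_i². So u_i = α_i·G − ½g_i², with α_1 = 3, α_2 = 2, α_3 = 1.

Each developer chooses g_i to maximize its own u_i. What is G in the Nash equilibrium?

Developer i's FOC: ∂u_i/∂g_i = α_i − g_i = 0, so g_i* = α_i.
NE contributions = (3, 2, 1); G = 6.

6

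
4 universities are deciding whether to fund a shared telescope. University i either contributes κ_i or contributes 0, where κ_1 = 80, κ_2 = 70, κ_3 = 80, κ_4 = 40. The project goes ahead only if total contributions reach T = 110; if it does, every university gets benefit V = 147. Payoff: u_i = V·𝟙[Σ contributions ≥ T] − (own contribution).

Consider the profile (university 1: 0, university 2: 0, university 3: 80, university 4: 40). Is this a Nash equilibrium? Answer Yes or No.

Yes

Total = 120 ≥ 110: provided.
University 1 (pledges 0, payoff 147): pledging 80 → total 200, payoff 67. No gain.
University 2 (pledges 0, payoff 147): pledging 70 → total 190, payoff 77. No gain.
University 3 (pledges 80, payoff 67): dropping to 0 → total 40, payoff 0. No gain.
University 4 (pledges 40, payoff 107): dropping to 0 → total 80, payoff 0. No gain.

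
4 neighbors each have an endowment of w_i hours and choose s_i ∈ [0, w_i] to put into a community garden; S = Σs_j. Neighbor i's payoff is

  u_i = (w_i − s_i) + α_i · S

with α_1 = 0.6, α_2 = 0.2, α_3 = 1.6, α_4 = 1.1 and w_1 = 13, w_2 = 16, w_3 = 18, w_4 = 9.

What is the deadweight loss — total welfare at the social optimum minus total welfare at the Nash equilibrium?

∂u_i/∂s_i = α_i − 1, so neighbor i contributes w_i if α_i > 1, else 0.
α_i > 1 for i ∈ {3, 4}; NE contributions (0, 0, 18, 9), S = 27.
W^NE = Σw_i − S^NE + (Σα_i)·S^NE = 56 + 2.5·27 = 123.5.
Planner: ∂(Σu_j)/∂s_i = Σα_j − 1 = 2.5 > 0, so everyone contributes w_i; S^SO = 56, W^SO = 56 + 2.5·56 = 196.
Deadweight loss = 72.5.

72.5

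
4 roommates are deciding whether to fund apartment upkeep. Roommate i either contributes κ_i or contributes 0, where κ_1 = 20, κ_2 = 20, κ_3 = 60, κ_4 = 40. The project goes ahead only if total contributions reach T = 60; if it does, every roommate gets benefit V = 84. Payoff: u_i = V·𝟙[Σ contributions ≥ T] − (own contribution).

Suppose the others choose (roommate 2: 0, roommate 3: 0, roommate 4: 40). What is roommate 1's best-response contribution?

20

Others' total = 40. Contributing 20 brings total to 60 ≥ 60: gain V − κ_1 = 64.
Best response: 20.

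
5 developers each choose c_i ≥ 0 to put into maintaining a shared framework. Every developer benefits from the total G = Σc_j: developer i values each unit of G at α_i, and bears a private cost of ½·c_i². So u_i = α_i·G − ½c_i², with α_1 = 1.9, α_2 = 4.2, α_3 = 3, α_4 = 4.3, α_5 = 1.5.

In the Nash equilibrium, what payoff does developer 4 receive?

Developer i's FOC: ∂u_i/∂c_i = α_i − c_i = 0, so c_i* = α_i.
NE contributions = (1.9, 4.2, 3, 4.3, 1.5); G = 14.9.
u_4 = α_4·G − ½·(c_4)² = 4.3·14.9 − ½·4.3² = 54.825.

54.825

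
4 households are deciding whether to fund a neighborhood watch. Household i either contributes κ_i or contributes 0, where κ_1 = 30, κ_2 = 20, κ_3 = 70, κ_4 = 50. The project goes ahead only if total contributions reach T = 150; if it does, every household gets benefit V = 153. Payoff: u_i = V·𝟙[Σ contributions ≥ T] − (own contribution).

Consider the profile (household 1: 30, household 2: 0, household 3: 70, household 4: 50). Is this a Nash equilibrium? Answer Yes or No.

Total = 150 ≥ 150: provided.
Household 1 (pledges 30, payoff 123): dropping to 0 → total 120, payoff 0. No gain.
Household 2 (pledges 0, payoff 153): pledging 20 → total 170, payoff 133. No gain.
Household 3 (pledges 70, payoff 83): dropping to 0 → total 80, payoff 0. No gain.
Household 4 (pledges 50, payoff 103): dropping to 0 → total 100, payoff 0. No gain.

Yes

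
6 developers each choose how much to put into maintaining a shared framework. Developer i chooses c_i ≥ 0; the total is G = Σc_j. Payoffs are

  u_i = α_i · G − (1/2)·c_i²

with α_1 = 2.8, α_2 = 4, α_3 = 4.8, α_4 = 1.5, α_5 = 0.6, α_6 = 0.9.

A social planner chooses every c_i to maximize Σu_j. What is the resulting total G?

87.6

Planner FOC: ∂(Σu_j)/∂c_i = (Σα_j) − c_i = 0, so c_i^SO = Σα_j = 14.6 for every i; G^SO = 87.6.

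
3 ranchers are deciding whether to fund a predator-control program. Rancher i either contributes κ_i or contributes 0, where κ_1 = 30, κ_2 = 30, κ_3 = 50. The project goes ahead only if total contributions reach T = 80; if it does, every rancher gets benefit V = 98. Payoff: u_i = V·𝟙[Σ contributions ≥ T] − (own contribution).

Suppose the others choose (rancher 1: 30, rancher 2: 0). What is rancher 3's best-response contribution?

50

Others' total = 30. Contributing 50 brings total to 80 ≥ 80: gain V − κ_3 = 48.
Best response: 50.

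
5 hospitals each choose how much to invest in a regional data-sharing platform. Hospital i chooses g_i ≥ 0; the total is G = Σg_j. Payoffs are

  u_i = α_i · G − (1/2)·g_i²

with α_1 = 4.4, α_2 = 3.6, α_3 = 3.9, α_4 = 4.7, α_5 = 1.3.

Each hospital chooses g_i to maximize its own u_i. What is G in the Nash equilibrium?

Hospital i's FOC: ∂u_i/∂g_i = α_i − g_i = 0, so g_i* = α_i.
NE contributions = (4.4, 3.6, 3.9, 4.7, 1.3); G = 17.9.

17.9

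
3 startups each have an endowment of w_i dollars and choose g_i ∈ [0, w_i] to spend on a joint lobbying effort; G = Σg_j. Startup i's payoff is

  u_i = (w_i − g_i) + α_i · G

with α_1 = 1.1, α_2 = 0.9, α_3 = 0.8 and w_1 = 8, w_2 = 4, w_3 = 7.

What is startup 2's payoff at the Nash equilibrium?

11.2

∂u_i/∂g_i = α_i − 1, so startup i contributes w_i if α_i > 1, else 0.
α_i > 1 for i ∈ {1}; NE contributions (8, 0, 0), G = 8.
u_2 = (4 − 0) + 0.9·8 = 11.2.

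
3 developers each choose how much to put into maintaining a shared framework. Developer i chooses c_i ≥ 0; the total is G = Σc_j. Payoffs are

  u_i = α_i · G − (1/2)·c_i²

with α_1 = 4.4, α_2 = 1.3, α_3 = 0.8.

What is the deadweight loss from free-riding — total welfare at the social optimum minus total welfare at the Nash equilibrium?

31.97

Developer i's FOC: ∂u_i/∂c_i = α_i − c_i = 0, so c_i* = α_i.
NE contributions = (4.4, 1.3, 0.8); G = 6.5.
W^NE = (Σα)·G − ½Σα_i² = 6.5² − ½·21.69 = 31.405.
Planner sets c_i = Σα_j = 6.5 for every i, so G^SO = 3·6.5 = 19.5.
W^SO = (Σα)·G^SO − ½·3·(Σα)² = (3/2)·6.5² = 63.375.
Deadweight loss = W^SO − W^NE = 31.97.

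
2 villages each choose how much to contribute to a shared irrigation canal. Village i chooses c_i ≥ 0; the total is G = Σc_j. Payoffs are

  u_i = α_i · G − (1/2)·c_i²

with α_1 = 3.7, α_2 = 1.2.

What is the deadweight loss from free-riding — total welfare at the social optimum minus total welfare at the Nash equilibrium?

Village i's FOC: ∂u_i/∂c_i = α_i − c_i = 0, so c_i* = α_i.
NE contributions = (3.7, 1.2); G = 4.9.
W^NE = (Σα)·G − ½Σα_i² = 4.9² − ½·15.13 = 16.445.
Planner sets c_i = Σα_j = 4.9 for every i, so G^SO = 2·4.9 = 9.8.
W^SO = (Σα)·G^SO − ½·2·(Σα)² = (2/2)·4.9² = 24.01.
Deadweight loss = W^SO − W^NE = 7.565.

7.565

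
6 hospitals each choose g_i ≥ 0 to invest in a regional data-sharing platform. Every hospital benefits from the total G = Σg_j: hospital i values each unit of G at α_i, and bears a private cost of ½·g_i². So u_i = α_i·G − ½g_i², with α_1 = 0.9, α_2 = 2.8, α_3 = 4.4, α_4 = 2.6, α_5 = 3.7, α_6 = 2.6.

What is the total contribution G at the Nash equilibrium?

17

Hospital i's FOC: ∂u_i/∂g_i = α_i − g_i = 0, so g_i* = α_i.
NE contributions = (0.9, 2.8, 4.4, 2.6, 3.7, 2.6); G = 17.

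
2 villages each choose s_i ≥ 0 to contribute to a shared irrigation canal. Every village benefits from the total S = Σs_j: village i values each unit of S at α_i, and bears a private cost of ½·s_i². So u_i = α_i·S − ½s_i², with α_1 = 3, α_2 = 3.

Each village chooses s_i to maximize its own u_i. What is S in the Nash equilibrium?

Village i's FOC: ∂u_i/∂s_i = α_i − s_i = 0, so s_i* = α_i.
NE contributions = (3, 3); S = 6.

6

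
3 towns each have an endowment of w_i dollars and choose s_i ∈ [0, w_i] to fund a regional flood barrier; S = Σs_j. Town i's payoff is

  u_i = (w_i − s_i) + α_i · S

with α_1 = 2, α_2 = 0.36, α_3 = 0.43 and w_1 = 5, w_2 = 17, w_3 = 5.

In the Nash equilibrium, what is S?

∂u_i/∂s_i = α_i − 1, so town i contributes w_i if α_i > 1, else 0.
α_i > 1 for i ∈ {1}; NE contributions (5, 0, 0), S = 5.

5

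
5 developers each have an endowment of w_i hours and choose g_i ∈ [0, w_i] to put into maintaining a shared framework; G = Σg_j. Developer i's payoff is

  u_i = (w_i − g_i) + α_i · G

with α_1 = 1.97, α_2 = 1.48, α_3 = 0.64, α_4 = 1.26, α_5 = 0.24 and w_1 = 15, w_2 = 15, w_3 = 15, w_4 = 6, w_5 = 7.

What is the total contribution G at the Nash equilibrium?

36

∂u_i/∂g_i = α_i − 1, so developer i contributes w_i if α_i > 1, else 0.
α_i > 1 for i ∈ {1, 2, 4}; NE contributions (15, 15, 0, 6, 0), G = 36.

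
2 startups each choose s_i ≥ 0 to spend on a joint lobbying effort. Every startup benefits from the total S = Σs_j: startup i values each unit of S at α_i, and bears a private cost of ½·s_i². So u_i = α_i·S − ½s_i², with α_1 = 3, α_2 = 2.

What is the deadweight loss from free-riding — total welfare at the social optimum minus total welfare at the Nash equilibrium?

Startup i's FOC: ∂u_i/∂s_i = α_i − s_i = 0, so s_i* = α_i.
NE contributions = (3, 2); S = 5.
W^NE = (Σα)·S − ½Σα_i² = 5² − ½·13 = 18.5.
Planner sets s_i = Σα_j = 5 for every i, so S^SO = 2·5 = 10.
W^SO = (Σα)·S^SO − ½·2·(Σα)² = (2/2)·5² = 25.
Deadweight loss = W^SO − W^NE = 6.5.

6.5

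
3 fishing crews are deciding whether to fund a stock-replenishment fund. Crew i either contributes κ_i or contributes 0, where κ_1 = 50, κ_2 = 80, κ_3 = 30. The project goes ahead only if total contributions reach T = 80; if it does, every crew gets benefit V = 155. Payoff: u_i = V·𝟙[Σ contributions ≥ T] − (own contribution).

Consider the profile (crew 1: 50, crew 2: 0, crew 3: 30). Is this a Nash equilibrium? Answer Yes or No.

Yes

Total = 80 ≥ 80: provided.
Crew 1 (pledges 50, payoff 105): dropping to 0 → total 30, payoff 0. No gain.
Crew 2 (pledges 0, payoff 155): pledging 80 → total 160, payoff 75. No gain.
Crew 3 (pledges 30, payoff 125): dropping to 0 → total 50, payoff 0. No gain.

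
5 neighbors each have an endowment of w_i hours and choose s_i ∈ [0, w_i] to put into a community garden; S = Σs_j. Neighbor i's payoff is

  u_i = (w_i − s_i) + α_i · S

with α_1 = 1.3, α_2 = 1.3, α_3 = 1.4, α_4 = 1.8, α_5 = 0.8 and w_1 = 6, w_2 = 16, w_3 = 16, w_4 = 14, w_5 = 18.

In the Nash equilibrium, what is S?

52

∂u_i/∂s_i = α_i − 1, so neighbor i contributes w_i if α_i > 1, else 0.
α_i > 1 for i ∈ {1, 2, 3, 4}; NE contributions (6, 16, 16, 14, 0), S = 52.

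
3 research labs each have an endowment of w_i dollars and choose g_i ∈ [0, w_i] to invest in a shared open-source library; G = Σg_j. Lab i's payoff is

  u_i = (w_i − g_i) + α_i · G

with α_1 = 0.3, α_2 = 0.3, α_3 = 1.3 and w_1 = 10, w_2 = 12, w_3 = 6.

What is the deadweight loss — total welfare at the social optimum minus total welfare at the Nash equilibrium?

19.8

∂u_i/∂g_i = α_i − 1, so lab i contributes w_i if α_i > 1, else 0.
α_i > 1 for i ∈ {3}; NE contributions (0, 0, 6), G = 6.
W^NE = Σw_i − G^NE + (Σα_i)·G^NE = 28 + 0.9·6 = 33.4.
Planner: ∂(Σu_j)/∂g_i = Σα_j − 1 = 0.9 > 0, so everyone contributes w_i; G^SO = 28, W^SO = 28 + 0.9·28 = 53.2.
Deadweight loss = 19.8.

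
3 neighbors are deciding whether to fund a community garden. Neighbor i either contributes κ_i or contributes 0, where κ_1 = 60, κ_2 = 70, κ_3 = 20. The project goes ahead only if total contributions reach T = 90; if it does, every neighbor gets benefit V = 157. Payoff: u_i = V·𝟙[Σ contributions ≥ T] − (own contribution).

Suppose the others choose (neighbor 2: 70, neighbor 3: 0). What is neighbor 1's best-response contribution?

60

Others' total = 70. Contributing 60 brings total to 130 ≥ 90: gain V − κ_1 = 97.
Best response: 60.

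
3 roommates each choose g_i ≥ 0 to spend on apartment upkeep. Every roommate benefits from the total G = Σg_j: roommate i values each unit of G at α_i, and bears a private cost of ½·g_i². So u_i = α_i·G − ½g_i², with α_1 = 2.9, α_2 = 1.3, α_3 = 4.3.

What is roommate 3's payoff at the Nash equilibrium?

Roommate i's FOC: ∂u_i/∂g_i = α_i − g_i = 0, so g_i* = α_i.
NE contributions = (2.9, 1.3, 4.3); G = 8.5.
u_3 = α_3·G − ½·(g_3)² = 4.3·8.5 − ½·4.3² = 27.305.

27.305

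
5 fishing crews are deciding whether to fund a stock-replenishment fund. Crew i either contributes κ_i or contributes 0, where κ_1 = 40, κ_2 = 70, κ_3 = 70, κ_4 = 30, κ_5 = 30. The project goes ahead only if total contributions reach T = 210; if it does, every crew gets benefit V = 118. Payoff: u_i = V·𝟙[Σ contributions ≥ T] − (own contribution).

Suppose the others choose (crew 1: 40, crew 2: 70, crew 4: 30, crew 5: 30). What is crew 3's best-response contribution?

Others' total = 170. Contributing 70 brings total to 240 ≥ 210: gain V − κ_3 = 48.
Best response: 70.

70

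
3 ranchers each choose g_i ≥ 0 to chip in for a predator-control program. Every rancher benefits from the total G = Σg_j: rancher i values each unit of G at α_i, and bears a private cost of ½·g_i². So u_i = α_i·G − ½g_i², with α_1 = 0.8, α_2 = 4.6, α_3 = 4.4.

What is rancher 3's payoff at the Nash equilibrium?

Rancher i's FOC: ∂u_i/∂g_i = α_i − g_i = 0, so g_i* = α_i.
NE contributions = (0.8, 4.6, 4.4); G = 9.8.
u_3 = α_3·G − ½·(g_3)² = 4.4·9.8 − ½·4.4² = 33.44.

33.44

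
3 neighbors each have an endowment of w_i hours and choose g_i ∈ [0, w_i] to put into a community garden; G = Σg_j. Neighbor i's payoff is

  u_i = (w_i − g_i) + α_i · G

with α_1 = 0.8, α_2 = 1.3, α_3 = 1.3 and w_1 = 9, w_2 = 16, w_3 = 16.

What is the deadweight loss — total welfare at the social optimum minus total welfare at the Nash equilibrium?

21.6

∂u_i/∂g_i = α_i − 1, so neighbor i contributes w_i if α_i > 1, else 0.
α_i > 1 for i ∈ {2, 3}; NE contributions (0, 16, 16), G = 32.
W^NE = Σw_i − G^NE + (Σα_i)·G^NE = 41 + 2.4·32 = 117.8.
Planner: ∂(Σu_j)/∂g_i = Σα_j − 1 = 2.4 > 0, so everyone contributes w_i; G^SO = 41, W^SO = 41 + 2.4·41 = 139.4.
Deadweight loss = 21.6.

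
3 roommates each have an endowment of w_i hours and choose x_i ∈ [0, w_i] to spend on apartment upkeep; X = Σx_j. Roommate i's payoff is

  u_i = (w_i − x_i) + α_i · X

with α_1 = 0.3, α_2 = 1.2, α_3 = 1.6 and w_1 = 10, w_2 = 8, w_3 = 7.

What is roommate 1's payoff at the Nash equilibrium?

14.5

∂u_i/∂x_i = α_i − 1, so roommate i contributes w_i if α_i > 1, else 0.
α_i > 1 for i ∈ {2, 3}; NE contributions (0, 8, 7), X = 15.
u_1 = (10 − 0) + 0.3·15 = 14.5.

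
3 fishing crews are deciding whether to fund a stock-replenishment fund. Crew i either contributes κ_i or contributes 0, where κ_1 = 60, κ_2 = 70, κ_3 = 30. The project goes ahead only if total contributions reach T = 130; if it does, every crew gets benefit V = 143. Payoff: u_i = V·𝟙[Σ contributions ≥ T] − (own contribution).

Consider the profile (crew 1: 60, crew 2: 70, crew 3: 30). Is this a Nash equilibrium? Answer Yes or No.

Total = 160 ≥ 130: provided.
Crew 1 (pledges 60, payoff 83): dropping to 0 → total 100, payoff 0. No gain.
Crew 2 (pledges 70, payoff 73): dropping to 0 → total 90, payoff 0. No gain.
Crew 3 (pledges 30, payoff 113): dropping to 0 → total 130, payoff 143. Profitable deviation.

No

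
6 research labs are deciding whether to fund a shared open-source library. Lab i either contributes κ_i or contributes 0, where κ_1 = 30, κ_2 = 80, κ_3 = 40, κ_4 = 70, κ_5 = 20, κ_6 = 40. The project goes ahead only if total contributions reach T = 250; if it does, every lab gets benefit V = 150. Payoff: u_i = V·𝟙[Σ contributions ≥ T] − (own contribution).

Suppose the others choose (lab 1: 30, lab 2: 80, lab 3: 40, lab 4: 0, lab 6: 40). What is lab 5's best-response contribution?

0

Others' total = 190. Even contributing 20 gives 210 < 250: no benefit either way.
Best response: 0.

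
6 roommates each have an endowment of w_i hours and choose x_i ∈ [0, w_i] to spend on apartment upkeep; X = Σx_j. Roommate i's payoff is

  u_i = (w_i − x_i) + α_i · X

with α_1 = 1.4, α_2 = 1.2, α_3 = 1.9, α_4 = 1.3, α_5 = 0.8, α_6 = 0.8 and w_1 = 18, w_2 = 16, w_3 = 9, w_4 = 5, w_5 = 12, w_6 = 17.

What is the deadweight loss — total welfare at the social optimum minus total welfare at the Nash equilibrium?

∂u_i/∂x_i = α_i − 1, so roommate i contributes w_i if α_i > 1, else 0.
α_i > 1 for i ∈ {1, 2, 3, 4}; NE contributions (18, 16, 9, 5, 0, 0), X = 48.
W^NE = Σw_i − X^NE + (Σα_i)·X^NE = 77 + 6.4·48 = 384.2.
Planner: ∂(Σu_j)/∂x_i = Σα_j − 1 = 6.4 > 0, so everyone contributes w_i; X^SO = 77, W^SO = 77 + 6.4·77 = 569.8.
Deadweight loss = 185.6.

185.6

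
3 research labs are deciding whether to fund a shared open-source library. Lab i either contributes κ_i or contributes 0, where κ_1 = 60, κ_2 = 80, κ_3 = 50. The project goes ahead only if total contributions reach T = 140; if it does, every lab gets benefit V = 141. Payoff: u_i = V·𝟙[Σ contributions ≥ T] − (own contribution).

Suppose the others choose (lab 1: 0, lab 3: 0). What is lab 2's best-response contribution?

Others' total = 0. Even contributing 80 gives 80 < 140: no benefit either way.
Best response: 0.

0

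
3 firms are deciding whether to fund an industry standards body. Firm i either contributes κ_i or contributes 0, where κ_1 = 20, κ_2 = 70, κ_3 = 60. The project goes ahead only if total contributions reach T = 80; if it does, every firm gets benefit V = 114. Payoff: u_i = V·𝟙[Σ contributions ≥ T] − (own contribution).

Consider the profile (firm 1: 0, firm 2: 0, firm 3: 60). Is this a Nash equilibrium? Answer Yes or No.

No

Total = 60 < 80: not provided.
Firm 1 (pledges 0, payoff 0): pledging 20 → total 80, payoff 94. Profitable deviation.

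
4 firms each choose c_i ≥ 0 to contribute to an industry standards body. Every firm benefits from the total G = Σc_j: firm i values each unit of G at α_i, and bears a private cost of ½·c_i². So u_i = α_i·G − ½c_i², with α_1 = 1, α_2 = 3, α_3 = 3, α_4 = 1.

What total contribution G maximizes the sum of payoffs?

32

Planner FOC: ∂(Σu_j)/∂c_i = (Σα_j) − c_i = 0, so c_i^SO = Σα_j = 8 for every i; G^SO = 32.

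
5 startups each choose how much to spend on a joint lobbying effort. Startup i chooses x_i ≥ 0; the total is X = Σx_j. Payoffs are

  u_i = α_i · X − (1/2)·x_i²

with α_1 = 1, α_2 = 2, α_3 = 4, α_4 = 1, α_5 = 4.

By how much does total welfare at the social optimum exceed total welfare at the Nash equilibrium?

Startup i's FOC: ∂u_i/∂x_i = α_i − x_i = 0, so x_i* = α_i.
NE contributions = (1, 2, 4, 1, 4); X = 12.
W^NE = (Σα)·X − ½Σα_i² = 12² − ½·38 = 125.
Planner sets x_i = Σα_j = 12 for every i, so X^SO = 5·12 = 60.
W^SO = (Σα)·X^SO − ½·5·(Σα)² = (5/2)·12² = 360.
Deadweight loss = W^SO − W^NE = 235.

235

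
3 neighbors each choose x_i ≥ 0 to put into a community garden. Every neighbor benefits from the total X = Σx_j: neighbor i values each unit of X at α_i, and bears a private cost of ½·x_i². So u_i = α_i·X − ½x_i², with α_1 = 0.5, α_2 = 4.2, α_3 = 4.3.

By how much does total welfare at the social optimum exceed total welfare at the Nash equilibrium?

58.69

Neighbor i's FOC: ∂u_i/∂x_i = α_i − x_i = 0, so x_i* = α_i.
NE contributions = (0.5, 4.2, 4.3); X = 9.
W^NE = (Σα)·X − ½Σα_i² = 9² − ½·36.38 = 62.81.
Planner sets x_i = Σα_j = 9 for every i, so X^SO = 3·9 = 27.
W^SO = (Σα)·X^SO − ½·3·(Σα)² = (3/2)·9² = 121.5.
Deadweight loss = W^SO − W^NE = 58.69.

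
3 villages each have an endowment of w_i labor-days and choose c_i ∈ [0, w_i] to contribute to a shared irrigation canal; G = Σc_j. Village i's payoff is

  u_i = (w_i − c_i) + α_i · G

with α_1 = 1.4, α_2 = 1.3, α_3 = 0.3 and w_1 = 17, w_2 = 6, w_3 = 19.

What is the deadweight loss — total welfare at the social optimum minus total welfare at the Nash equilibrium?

∂u_i/∂c_i = α_i − 1, so village i contributes w_i if α_i > 1, else 0.
α_i > 1 for i ∈ {1, 2}; NE contributions (17, 6, 0), G = 23.
W^NE = Σw_i − G^NE + (Σα_i)·G^NE = 42 + 2·23 = 88.
Planner: ∂(Σu_j)/∂c_i = Σα_j − 1 = 2 > 0, so everyone contributes w_i; G^SO = 42, W^SO = 42 + 2·42 = 126.
Deadweight loss = 38.

38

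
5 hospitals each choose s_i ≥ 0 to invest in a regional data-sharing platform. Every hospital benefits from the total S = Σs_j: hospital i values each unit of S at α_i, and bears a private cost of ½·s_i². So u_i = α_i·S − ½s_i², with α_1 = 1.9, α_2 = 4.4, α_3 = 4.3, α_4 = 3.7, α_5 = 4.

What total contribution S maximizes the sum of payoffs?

91.5

Planner FOC: ∂(Σu_j)/∂s_i = (Σα_j) − s_i = 0, so s_i^SO = Σα_j = 18.3 for every i; S^SO = 91.5.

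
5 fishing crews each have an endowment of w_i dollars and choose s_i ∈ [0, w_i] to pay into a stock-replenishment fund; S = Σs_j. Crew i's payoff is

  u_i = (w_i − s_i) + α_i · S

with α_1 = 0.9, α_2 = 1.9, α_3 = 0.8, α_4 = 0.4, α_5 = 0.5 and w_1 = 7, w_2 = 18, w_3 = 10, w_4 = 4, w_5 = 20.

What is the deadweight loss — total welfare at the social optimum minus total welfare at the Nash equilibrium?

143.5

∂u_i/∂s_i = α_i − 1, so crew i contributes w_i if α_i > 1, else 0.
α_i > 1 for i ∈ {2}; NE contributions (0, 18, 0, 0, 0), S = 18.
W^NE = Σw_i − S^NE + (Σα_i)·S^NE = 59 + 3.5·18 = 122.
Planner: ∂(Σu_j)/∂s_i = Σα_j − 1 = 3.5 > 0, so everyone contributes w_i; S^SO = 59, W^SO = 59 + 3.5·59 = 265.5.
Deadweight loss = 143.5.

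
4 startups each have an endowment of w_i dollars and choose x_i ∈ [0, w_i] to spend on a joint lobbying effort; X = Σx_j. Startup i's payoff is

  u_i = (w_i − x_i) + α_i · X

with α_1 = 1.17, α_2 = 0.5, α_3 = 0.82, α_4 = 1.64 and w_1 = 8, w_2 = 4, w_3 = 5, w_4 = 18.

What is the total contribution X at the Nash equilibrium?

26

∂u_i/∂x_i = α_i − 1, so startup i contributes w_i if α_i > 1, else 0.
α_i > 1 for i ∈ {1, 4}; NE contributions (8, 0, 0, 18), X = 26.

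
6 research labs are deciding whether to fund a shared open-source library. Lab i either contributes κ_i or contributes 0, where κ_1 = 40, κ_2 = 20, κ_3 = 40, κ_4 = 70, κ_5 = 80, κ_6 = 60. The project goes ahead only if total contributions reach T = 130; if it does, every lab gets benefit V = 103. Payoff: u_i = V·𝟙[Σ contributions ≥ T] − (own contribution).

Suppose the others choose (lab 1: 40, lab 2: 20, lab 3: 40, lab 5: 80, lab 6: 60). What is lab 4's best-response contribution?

Others' total = 240 ≥ 130; contributing adds cost 70 for no extra benefit.
Best response: 0.

0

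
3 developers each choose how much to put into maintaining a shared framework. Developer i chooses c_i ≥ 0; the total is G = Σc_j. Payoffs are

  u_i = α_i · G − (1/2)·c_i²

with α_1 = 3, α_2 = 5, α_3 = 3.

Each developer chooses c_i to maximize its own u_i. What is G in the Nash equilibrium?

Developer i's FOC: ∂u_i/∂c_i = α_i − c_i = 0, so c_i* = α_i.
NE contributions = (3, 5, 3); G = 11.

11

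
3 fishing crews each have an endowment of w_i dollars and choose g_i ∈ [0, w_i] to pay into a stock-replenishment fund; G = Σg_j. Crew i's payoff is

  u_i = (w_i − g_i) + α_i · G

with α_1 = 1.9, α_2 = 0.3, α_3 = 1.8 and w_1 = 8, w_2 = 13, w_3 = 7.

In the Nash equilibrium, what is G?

∂u_i/∂g_i = α_i − 1, so crew i contributes w_i if α_i > 1, else 0.
α_i > 1 for i ∈ {1, 3}; NE contributions (8, 0, 7), G = 15.

15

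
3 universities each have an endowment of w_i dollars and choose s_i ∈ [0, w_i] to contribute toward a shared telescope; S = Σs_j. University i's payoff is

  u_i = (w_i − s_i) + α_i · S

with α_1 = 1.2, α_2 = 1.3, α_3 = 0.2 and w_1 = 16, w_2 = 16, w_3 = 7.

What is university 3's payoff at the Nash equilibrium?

13.4

∂u_i/∂s_i = α_i − 1, so university i contributes w_i if α_i > 1, else 0.
α_i > 1 for i ∈ {1, 2}; NE contributions (16, 16, 0), S = 32.
u_3 = (7 − 0) + 0.2·32 = 13.4.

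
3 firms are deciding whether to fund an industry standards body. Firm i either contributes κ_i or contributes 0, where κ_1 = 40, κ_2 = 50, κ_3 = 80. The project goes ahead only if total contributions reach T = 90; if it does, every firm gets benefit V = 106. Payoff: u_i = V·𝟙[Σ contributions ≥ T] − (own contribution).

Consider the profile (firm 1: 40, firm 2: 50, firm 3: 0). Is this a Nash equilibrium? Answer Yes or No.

Total = 90 ≥ 90: provided.
Firm 1 (pledges 40, payoff 66): dropping to 0 → total 50, payoff 0. No gain.
Firm 2 (pledges 50, payoff 56): dropping to 0 → total 40, payoff 0. No gain.
Firm 3 (pledges 0, payoff 106): pledging 80 → total 170, payoff 26. No gain.

Yes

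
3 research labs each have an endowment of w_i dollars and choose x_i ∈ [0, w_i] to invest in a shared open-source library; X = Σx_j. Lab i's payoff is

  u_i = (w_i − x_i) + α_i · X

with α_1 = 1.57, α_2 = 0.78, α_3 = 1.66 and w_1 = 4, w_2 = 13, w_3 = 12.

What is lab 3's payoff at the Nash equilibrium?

26.56

∂u_i/∂x_i = α_i − 1, so lab i contributes w_i if α_i > 1, else 0.
α_i > 1 for i ∈ {1, 3}; NE contributions (4, 0, 12), X = 16.
u_3 = (12 − 12) + 1.66·16 = 26.56.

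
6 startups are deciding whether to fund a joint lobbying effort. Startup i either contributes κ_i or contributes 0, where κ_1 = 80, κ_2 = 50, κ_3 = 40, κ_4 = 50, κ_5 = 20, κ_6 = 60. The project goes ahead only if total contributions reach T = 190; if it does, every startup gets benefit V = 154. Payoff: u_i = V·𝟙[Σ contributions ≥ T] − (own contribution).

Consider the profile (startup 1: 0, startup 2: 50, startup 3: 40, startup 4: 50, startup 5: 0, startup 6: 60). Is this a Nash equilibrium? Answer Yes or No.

Yes

Total = 200 ≥ 190: provided.
Startup 1 (pledges 0, payoff 154): pledging 80 → total 280, payoff 74. No gain.
Startup 2 (pledges 50, payoff 104): dropping to 0 → total 150, payoff 0. No gain.
Startup 3 (pledges 40, payoff 114): dropping to 0 → total 160, payoff 0. No gain.
Startup 4 (pledges 50, payoff 104): dropping to 0 → total 150, payoff 0. No gain.
Startup 5 (pledges 0, payoff 154): pledging 20 → total 220, payoff 134. No gain.
Startup 6 (pledges 60, payoff 94): dropping to 0 → total 140, payoff 0. No gain.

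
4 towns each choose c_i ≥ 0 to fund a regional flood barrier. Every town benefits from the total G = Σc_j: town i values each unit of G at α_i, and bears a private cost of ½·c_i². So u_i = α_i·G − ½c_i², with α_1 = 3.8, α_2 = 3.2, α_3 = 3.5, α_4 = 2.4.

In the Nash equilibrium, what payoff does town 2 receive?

Town i's FOC: ∂u_i/∂c_i = α_i − c_i = 0, so c_i* = α_i.
NE contributions = (3.8, 3.2, 3.5, 2.4); G = 12.9.
u_2 = α_2·G − ½·(c_2)² = 3.2·12.9 − ½·3.2² = 36.16.

36.16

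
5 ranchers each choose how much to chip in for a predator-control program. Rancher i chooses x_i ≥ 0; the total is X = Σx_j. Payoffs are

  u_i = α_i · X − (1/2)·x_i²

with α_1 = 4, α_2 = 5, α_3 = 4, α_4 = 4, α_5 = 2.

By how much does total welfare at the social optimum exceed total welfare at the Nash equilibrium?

580

Rancher i's FOC: ∂u_i/∂x_i = α_i − x_i = 0, so x_i* = α_i.
NE contributions = (4, 5, 4, 4, 2); X = 19.
W^NE = (Σα)·X − ½Σα_i² = 19² − ½·77 = 322.5.
Planner sets x_i = Σα_j = 19 for every i, so X^SO = 5·19 = 95.
W^SO = (Σα)·X^SO − ½·5·(Σα)² = (5/2)·19² = 902.5.
Deadweight loss = W^SO − W^NE = 580.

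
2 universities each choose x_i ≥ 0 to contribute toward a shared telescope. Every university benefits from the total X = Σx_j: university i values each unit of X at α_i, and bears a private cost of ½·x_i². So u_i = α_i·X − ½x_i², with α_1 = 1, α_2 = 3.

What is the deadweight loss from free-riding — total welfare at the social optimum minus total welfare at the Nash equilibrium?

University i's FOC: ∂u_i/∂x_i = α_i − x_i = 0, so x_i* = α_i.
NE contributions = (1, 3); X = 4.
W^NE = (Σα)·X − ½Σα_i² = 4² − ½·10 = 11.
Planner sets x_i = Σα_j = 4 for every i, so X^SO = 2·4 = 8.
W^SO = (Σα)·X^SO − ½·2·(Σα)² = (2/2)·4² = 16.
Deadweight loss = W^SO − W^NE = 5.

5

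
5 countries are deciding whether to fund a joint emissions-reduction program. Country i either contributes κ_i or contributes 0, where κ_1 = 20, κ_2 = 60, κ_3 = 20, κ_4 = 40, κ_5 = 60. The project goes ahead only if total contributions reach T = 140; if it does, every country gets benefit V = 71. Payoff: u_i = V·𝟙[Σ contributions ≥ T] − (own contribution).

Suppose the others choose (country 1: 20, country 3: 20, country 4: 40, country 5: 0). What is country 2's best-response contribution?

60

Others' total = 80. Contributing 60 brings total to 140 ≥ 140: gain V − κ_2 = 11.
Best response: 60.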